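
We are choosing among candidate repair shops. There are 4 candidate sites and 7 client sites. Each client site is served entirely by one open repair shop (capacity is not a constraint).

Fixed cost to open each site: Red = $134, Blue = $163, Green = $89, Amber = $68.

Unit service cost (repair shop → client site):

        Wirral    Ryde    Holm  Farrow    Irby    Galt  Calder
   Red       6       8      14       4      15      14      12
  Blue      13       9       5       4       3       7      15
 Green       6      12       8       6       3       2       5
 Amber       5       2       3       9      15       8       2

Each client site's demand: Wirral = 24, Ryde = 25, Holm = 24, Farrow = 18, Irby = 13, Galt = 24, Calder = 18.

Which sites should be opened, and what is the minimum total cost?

For any fixed open set, each client site goes to its cheapest open site; total = fixed + service.
{Green, Amber}: Wirral→Amber 5·24=120, Ryde→Amber 2·25=50, Holm→Amber 3·24=72, Farrow→Green 6·18=108, Irby→Green 3·13=39, Galt→Green 2·24=48, Calder→Amber 2·18=36. Service 473; fixed 157; total 630.
{Red, Green, Amber}: Wirral→Amber 5·24=120, Ryde→Amber 2·25=50, Holm→Amber 3·24=72, Farrow→Red 4·18=72, Irby→Green 3·13=39, Galt→Green 2·24=48, Calder→Amber 2·18=36. Service 437; fixed 291; total 728.
{Blue, Green, Amber}: Wirral→Amber 5·24=120, Ryde→Amber 2·25=50, Holm→Amber 3·24=72, Farrow→Blue 4·18=72, Irby→Blue 3·13=39, Galt→Green 2·24=48, Calder→Amber 2·18=36. Service 437; fixed 320; total 757.
{Red, Blue, Green, Amber}: Wirral→Amber 5·24=120, Ryde→Amber 2·25=50, Holm→Amber 3·24=72, Farrow→Red 4·18=72, Irby→Blue 3·13=39, Galt→Green 2·24=48, Calder→Amber 2·18=36. Service 437; fixed 454; total 891.
No other subset beats 630.

Open Green and Amber; minimum total cost 630.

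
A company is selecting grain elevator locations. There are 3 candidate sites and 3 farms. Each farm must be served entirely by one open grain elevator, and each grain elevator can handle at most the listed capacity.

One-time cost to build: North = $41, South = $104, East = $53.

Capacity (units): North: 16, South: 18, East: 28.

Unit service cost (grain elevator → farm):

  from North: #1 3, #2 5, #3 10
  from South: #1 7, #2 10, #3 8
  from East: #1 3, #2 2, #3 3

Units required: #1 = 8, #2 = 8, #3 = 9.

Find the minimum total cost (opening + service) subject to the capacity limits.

Minimum total cost: 120

Open {East}: #1→East 3·8=24, #2→East 2·8=16, #3→East 3·9=27.
Loads: East carries 25/28. Service 67; fixed 53; total 120.
Next best feasible plan costs 161.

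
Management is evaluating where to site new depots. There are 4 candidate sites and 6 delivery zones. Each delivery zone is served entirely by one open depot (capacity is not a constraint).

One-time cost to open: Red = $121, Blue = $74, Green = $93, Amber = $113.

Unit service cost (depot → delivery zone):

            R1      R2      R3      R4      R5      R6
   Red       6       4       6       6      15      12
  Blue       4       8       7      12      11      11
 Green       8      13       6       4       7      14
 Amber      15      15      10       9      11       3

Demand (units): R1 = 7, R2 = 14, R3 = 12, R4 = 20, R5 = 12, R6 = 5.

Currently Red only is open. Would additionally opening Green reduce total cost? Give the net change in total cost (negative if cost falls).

Yes — net change −43 (cost falls by 43).

Current service cost with {Red}: 530.
Adding Green: each delivery zone re-picks its cheapest; new service cost 394, saving 136.
Extra fixed cost: 93. Net change = 93 − 136 = -43.
(Totals: 651 → 608.)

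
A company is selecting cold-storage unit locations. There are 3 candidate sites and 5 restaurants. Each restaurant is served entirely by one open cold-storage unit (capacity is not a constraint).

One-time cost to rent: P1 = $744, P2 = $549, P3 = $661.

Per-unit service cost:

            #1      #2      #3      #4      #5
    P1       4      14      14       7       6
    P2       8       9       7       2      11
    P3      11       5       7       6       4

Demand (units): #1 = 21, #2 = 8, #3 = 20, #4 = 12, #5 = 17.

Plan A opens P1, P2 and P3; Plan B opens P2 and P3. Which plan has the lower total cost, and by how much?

Plan B is cheaper by 660.

Plan A: {P1, P2, P3}: #1→P1 4·21=84, #2→P3 5·8=40, #3→P2 7·20=140, #4→P2 2·12=24, #5→P3 4·17=68. Service 356; fixed 1954; total 2310.
Plan B: {P2, P3}: #1→P2 8·21=168, #2→P3 5·8=40, #3→P2 7·20=140, #4→P2 2·12=24, #5→P3 4·17=68. Service 440; fixed 1210; total 1650.
Difference: |2310 − 1650| = 660.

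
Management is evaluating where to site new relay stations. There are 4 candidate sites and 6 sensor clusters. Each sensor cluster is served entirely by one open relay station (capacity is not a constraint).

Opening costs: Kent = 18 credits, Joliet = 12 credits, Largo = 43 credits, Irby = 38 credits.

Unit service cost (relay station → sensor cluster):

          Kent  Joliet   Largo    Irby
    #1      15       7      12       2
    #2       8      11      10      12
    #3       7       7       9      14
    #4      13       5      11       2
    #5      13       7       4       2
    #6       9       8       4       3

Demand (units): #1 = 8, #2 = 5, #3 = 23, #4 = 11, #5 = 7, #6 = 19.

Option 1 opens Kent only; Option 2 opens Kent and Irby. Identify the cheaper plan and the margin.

Option 1: {Kent}: #1→Kent 15·8=120, #2→Kent 8·5=40, #3→Kent 7·23=161, #4→Kent 13·11=143, #5→Kent 13·7=91, #6→Kent 9·19=171. Service 726; fixed 18; total 744.
Option 2: {Kent, Irby}: #1→Irby 2·8=16, #2→Kent 8·5=40, #3→Kent 7·23=161, #4→Irby 2·11=22, #5→Irby 2·7=14, #6→Irby 3·19=57. Service 310; fixed 56; total 366.
Difference: |744 − 366| = 378.

Option 2 is cheaper by 378.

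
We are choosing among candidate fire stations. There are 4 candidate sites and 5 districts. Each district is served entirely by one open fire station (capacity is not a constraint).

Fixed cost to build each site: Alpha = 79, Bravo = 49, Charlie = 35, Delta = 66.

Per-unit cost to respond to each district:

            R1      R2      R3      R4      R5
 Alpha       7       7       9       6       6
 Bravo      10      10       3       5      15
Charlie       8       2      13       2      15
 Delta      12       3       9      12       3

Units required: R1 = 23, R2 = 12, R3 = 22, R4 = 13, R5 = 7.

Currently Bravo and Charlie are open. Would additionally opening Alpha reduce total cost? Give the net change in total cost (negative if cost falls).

Yes — net change −7 (cost falls by 7).

Current service cost with {Bravo, Charlie}: 405.
Adding Alpha: each district re-picks its cheapest; new service cost 319, saving 86.
Extra fixed cost: 79. Net change = 79 − 86 = -7.
(Totals: 489 → 482.)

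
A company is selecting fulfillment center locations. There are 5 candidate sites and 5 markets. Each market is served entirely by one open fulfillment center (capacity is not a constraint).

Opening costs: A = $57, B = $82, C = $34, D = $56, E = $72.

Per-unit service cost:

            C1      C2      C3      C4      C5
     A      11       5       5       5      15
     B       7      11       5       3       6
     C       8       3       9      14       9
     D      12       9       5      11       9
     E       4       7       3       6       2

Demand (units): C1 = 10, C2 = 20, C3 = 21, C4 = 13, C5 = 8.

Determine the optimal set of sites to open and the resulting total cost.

For any fixed open set, each market goes to its cheapest open site; total = fixed + service.
{C, E}: C1→E 4·10=40, C2→C 3·20=60, C3→E 3·21=63, C4→E 6·13=78, C5→E 2·8=16. Service 257; fixed 106; total 363.
{B, C, E}: service 218 + fixed 188 = 406
{A, C, E}: C1→E 4·10=40, C2→C 3·20=60, C3→E 3·21=63, C4→A 5·13=65, C5→E 2·8=16. Service 244; fixed 163; total 407.
{A, B, C, D, E}: C1→E 4·10=40, C2→C 3·20=60, C3→E 3·21=63, C4→B 3·13=39, C5→E 2·8=16. Service 218; fixed 301; total 519.
No other subset beats 363.

Open C and E; minimum total cost 363.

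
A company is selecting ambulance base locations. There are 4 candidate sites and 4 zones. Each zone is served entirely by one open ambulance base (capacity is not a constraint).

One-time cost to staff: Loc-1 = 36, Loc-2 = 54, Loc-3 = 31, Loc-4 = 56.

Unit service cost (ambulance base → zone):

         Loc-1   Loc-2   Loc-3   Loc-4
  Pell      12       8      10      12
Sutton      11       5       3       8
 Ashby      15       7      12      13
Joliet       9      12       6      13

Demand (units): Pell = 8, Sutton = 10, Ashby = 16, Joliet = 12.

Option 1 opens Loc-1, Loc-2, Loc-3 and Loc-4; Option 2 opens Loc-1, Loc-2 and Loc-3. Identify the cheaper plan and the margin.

Option 1: {Loc-1, Loc-2, Loc-3, Loc-4}: Pell→Loc-2 8·8=64, Sutton→Loc-3 3·10=30, Ashby→Loc-2 7·16=112, Joliet→Loc-3 6·12=72. Service 278; fixed 177; total 455.
Option 2: {Loc-1, Loc-2, Loc-3}: Pell→Loc-2 8·8=64, Sutton→Loc-3 3·10=30, Ashby→Loc-2 7·16=112, Joliet→Loc-3 6·12=72. Service 278; fixed 121; total 399.
Difference: |455 − 399| = 56.

Option 2 is cheaper by 56.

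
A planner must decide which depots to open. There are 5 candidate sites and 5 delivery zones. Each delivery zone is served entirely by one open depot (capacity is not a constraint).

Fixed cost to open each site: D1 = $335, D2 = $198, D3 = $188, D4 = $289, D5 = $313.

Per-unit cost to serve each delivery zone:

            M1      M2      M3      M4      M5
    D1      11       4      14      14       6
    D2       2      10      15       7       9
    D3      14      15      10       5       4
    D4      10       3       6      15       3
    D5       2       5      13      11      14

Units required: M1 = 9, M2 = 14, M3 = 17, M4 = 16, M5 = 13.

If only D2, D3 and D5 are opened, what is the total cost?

Total cost: 1089

Each delivery zone is assigned to its cheapest site among the open ones.
{D2, D3, D5}: M1→D2 2·9=18, M2→D5 5·14=70, M3→D3 10·17=170, M4→D3 5·16=80, M5→D3 4·13=52. Service 390; fixed 699; total 1089.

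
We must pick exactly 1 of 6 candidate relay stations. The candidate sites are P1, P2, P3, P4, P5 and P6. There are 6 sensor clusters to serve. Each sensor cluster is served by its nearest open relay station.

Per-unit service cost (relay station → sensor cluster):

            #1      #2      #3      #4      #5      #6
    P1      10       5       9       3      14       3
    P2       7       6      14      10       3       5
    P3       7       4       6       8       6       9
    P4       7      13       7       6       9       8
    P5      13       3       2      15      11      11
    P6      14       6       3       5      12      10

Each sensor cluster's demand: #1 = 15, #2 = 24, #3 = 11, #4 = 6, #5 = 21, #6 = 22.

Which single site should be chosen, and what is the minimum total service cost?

With exactly 1 open, each sensor cluster uses its cheapest among the chosen.
{P2}: #1→P2 7·15=105, #2→P2 6·24=144, #3→P2 14·11=154, #4→P2 10·6=60, #5→P2 3·21=63, #6→P2 5·22=110. Service cost 636.
{P3}: service cost 639
{P1}: service cost 747
Among all 6 size-1 choices, {P2} is lowest.

Choose P2 only; total service cost 636.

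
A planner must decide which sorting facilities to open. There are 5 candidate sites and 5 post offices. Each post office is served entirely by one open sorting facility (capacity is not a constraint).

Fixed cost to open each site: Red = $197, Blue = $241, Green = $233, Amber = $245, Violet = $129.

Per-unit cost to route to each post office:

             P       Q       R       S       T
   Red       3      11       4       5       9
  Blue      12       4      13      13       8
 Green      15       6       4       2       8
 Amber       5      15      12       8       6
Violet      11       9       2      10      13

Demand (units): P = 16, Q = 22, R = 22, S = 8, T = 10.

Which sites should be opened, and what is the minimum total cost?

For any fixed open set, each post office goes to its cheapest open site; total = fixed + service.
{Red}: P→Red 3·16=48, Q→Red 11·22=242, R→Red 4·22=88, S→Red 5·8=40, T→Red 9·10=90. Service 508; fixed 197; total 705.
{Red, Violet}: service 420 + fixed 326 = 746
{Violet}: service 628 + fixed 129 = 757
{Red, Blue, Green, Amber, Violet}: P→Red 3·16=48, Q→Blue 4·22=88, R→Violet 2·22=44, S→Green 2·8=16, T→Amber 6·10=60. Service 256; fixed 1045; total 1301.
No other subset beats 705.

Open Red only; minimum total cost 705.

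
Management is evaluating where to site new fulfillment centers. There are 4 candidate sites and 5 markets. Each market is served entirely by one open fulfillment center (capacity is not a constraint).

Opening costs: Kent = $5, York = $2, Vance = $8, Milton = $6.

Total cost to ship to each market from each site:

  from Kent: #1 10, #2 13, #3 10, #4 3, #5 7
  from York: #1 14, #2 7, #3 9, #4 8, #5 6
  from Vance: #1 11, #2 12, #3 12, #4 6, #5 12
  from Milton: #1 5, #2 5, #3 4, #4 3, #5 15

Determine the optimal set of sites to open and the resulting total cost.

Open York and Milton; minimum total cost 31.

For any fixed open set, each market goes to its cheapest open site; total = fixed + service.
{York, Milton}: #1→Milton 5, #2→Milton 5, #3→Milton 4, #4→Milton 3, #5→York 6. Service 23; fixed 8; total 31.
{Kent, Milton}: #1→Milton 5, #2→Milton 5, #3→Milton 4, #4→Kent 3, #5→Kent 7. Service 24; fixed 11; total 35.
{Kent, York, Milton}: #1→Milton 5, #2→Milton 5, #3→Milton 4, #4→Kent 3, #5→York 6. Service 23; fixed 13; total 36.
{Kent, York, Vance, Milton}: #1→Milton 5, #2→Milton 5, #3→Milton 4, #4→Kent 3, #5→York 6. Service 23; fixed 21; total 44.
No other subset beats 31.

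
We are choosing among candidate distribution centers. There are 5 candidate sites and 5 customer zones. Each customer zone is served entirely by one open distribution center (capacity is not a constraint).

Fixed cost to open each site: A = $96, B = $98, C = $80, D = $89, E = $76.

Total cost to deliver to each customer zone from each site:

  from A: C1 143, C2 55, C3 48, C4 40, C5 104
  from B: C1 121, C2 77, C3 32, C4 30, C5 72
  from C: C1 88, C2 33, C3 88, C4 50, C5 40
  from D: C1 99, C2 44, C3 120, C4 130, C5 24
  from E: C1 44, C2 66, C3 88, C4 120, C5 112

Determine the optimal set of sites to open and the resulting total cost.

Open C only; minimum total cost 379.

For any fixed open set, each customer zone goes to its cheapest open site; total = fixed + service.
{C}: C1→C 88, C2→C 33, C3→C 88, C4→C 50, C5→C 40. Service 299; fixed 80; total 379.
{B, C}: service 223 + fixed 178 = 401
{C, E}: service 255 + fixed 156 = 411
{A, B, C, D, E}: service 163 + fixed 439 = 602
No other subset beats 379.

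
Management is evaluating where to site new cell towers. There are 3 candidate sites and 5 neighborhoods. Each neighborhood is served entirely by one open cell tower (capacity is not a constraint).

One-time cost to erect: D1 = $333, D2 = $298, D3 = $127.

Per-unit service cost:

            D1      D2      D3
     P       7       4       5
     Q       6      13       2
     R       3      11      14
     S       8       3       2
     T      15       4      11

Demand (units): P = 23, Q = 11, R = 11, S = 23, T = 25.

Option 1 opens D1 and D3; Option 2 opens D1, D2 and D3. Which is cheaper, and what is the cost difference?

Option 1: {D1, D3}: P→D3 5·23=115, Q→D3 2·11=22, R→D1 3·11=33, S→D3 2·23=46, T→D3 11·25=275. Service 491; fixed 460; total 951.
Option 2: {D1, D2, D3}: P→D2 4·23=92, Q→D3 2·11=22, R→D1 3·11=33, S→D3 2·23=46, T→D2 4·25=100. Service 293; fixed 758; total 1051.
Difference: |951 − 1051| = 100.

Option 1 is cheaper by 100.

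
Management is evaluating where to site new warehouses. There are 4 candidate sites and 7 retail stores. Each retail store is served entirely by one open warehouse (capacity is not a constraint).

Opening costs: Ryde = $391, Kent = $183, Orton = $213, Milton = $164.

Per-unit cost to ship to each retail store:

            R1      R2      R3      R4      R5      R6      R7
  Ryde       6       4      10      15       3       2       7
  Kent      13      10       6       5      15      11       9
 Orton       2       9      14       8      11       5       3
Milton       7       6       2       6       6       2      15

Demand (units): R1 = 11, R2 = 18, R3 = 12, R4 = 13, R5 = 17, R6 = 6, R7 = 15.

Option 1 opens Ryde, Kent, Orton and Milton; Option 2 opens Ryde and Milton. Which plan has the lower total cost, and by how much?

Option 1: {Ryde, Kent, Orton, Milton}: R1→Orton 2·11=22, R2→Ryde 4·18=72, R3→Milton 2·12=24, R4→Kent 5·13=65, R5→Ryde 3·17=51, R6→Ryde 2·6=12, R7→Orton 3·15=45. Service 291; fixed 951; total 1242.
Option 2: {Ryde, Milton}: R1→Ryde 6·11=66, R2→Ryde 4·18=72, R3→Milton 2·12=24, R4→Milton 6·13=78, R5→Ryde 3·17=51, R6→Ryde 2·6=12, R7→Ryde 7·15=105. Service 408; fixed 555; total 963.
Difference: |1242 − 963| = 279.

Option 2 is cheaper by 279.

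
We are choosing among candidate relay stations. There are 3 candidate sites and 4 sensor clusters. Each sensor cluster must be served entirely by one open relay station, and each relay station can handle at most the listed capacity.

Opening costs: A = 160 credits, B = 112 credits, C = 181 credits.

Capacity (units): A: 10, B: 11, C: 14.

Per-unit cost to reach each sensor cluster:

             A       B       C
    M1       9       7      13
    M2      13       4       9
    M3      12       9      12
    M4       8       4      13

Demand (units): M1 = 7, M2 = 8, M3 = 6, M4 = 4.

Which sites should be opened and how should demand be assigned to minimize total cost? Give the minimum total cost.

Open {B, C}: M1→B 7·7=49, M2→C 9·8=72, M3→C 12·6=72, M4→B 4·4=16.
Loads: B carries 11/11, C carries 14/14. Service 209; fixed 293; total 502.
Next best feasible plan costs 658.

Minimum total cost: 502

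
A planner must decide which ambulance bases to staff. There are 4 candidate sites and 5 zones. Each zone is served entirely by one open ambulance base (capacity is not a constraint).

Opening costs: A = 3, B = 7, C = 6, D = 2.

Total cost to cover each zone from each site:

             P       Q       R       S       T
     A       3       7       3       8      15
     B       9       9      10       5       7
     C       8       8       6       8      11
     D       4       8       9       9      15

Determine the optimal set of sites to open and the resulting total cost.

For any fixed open set, each zone goes to its cheapest open site; total = fixed + service.
{A, B}: P→A 3, Q→A 7, R→A 3, S→B 5, T→B 7. Service 25; fixed 10; total 35.
{A, B, D}: P→A 3, Q→A 7, R→A 3, S→B 5, T→B 7. Service 25; fixed 12; total 37.
{A}: P→A 3, Q→A 7, R→A 3, S→A 8, T→A 15. Service 36; fixed 3; total 39.
{A, B, C, D}: service 25 + fixed 18 = 43
No other subset beats 35.

Open A and B; minimum total cost 35.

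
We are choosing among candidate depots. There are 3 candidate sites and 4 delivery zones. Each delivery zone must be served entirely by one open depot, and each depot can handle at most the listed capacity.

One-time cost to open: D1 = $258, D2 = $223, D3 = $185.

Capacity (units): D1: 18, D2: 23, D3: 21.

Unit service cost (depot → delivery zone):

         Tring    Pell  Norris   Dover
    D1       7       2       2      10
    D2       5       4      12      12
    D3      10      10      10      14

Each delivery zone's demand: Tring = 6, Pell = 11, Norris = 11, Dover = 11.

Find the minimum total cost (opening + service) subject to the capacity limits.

Open {D1, D2}: Tring→D1 7·6=42, Pell→D2 4·11=44, Norris→D1 2·11=22, Dover→D2 12·11=132.
Loads: D1 carries 17/18, D2 carries 22/23. Service 240; fixed 481; total 721.
Next best feasible plan costs 754.

Minimum total cost: 721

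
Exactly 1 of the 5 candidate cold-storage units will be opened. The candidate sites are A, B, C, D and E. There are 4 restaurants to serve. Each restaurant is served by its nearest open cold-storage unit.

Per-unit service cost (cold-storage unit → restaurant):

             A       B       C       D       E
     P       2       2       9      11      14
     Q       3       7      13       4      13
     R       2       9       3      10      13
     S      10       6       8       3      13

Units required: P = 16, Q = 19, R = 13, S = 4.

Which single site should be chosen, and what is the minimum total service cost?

Choose A only; total service cost 155.

With exactly 1 open, each restaurant uses its cheapest among the chosen.
{A}: P→A 2·16=32, Q→A 3·19=57, R→A 2·13=26, S→A 10·4=40. Service cost 155.
{B}: service cost 306
{D}: service cost 394
Among all 5 size-1 choices, {A} is lowest.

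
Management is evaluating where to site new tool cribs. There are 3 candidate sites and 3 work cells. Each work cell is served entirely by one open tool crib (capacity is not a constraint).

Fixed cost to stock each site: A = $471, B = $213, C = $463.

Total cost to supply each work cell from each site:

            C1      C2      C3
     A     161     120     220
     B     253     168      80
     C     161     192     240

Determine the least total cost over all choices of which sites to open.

For any fixed open set, each work cell goes to its cheapest open site; total = fixed + service.
{B}: C1→B 253, C2→B 168, C3→B 80. Service 501; fixed 213; total 714.
{A}: service 501 + fixed 471 = 972
{A, B}: service 361 + fixed 684 = 1045
{A, B, C}: C1→A 161, C2→A 120, C3→B 80. Service 361; fixed 1147; total 1508.
No other subset beats 714.

Minimum total cost: 714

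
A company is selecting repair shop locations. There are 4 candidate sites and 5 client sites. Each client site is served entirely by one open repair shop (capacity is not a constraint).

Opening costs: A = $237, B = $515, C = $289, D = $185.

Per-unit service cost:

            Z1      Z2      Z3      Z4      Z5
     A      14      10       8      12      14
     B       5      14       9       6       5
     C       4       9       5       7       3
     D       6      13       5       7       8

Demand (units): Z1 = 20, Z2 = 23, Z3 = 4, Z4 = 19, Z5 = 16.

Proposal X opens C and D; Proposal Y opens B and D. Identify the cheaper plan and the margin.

Proposal X is cheaper by 351.

Proposal X: {C, D}: Z1→C 4·20=80, Z2→C 9·23=207, Z3→C 5·4=20, Z4→C 7·19=133, Z5→C 3·16=48. Service 488; fixed 474; total 962.
Proposal Y: {B, D}: Z1→B 5·20=100, Z2→D 13·23=299, Z3→D 5·4=20, Z4→B 6·19=114, Z5→B 5·16=80. Service 613; fixed 700; total 1313.
Difference: |962 − 1313| = 351.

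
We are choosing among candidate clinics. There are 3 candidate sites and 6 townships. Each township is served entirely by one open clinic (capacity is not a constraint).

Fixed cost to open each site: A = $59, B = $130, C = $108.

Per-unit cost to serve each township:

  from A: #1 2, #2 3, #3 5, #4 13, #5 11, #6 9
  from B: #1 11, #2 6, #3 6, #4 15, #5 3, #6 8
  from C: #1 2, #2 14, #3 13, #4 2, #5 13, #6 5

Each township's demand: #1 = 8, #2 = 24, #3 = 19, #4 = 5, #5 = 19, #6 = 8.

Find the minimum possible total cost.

Minimum total cost: 558

For any fixed open set, each township goes to its cheapest open site; total = fixed + service.
{A, B}: #1→A 2·8=16, #2→A 3·24=72, #3→A 5·19=95, #4→A 13·5=65, #5→B 3·19=57, #6→B 8·8=64. Service 369; fixed 189; total 558.
{A, B, C}: #1→A 2·8=16, #2→A 3·24=72, #3→A 5·19=95, #4→C 2·5=10, #5→B 3·19=57, #6→C 5·8=40. Service 290; fixed 297; total 587.
{A}: #1→A 2·8=16, #2→A 3·24=72, #3→A 5·19=95, #4→A 13·5=65, #5→A 11·19=209, #6→A 9·8=72. Service 529; fixed 59; total 588.
(All 7 nonempty subsets were checked; A and B is lowest.)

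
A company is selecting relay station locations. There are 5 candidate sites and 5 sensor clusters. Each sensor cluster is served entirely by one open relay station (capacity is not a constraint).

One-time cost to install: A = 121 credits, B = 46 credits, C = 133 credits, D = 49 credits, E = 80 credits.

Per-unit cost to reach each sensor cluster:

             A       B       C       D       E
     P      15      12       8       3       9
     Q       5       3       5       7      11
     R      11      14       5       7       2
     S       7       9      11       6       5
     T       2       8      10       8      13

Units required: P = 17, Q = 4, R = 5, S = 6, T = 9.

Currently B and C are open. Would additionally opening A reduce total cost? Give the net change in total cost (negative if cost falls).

No — net change +55 (cost rises by 55).

Current service cost with {B, C}: 299.
Adding A: each sensor cluster re-picks its cheapest; new service cost 233, saving 66.
Extra fixed cost: 121. Net change = 121 − 66 = 55.
(Totals: 478 → 533.)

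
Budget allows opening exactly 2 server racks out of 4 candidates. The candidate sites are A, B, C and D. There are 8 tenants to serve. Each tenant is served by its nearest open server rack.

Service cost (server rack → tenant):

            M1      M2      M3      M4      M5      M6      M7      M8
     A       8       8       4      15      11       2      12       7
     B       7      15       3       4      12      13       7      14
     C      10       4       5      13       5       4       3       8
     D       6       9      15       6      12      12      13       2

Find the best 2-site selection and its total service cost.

Choose C and D; total service cost 35.

With exactly 2 open, each tenant uses its cheapest among the chosen.
{C, D}: M1→D 6, M2→C 4, M3→C 5, M4→D 6, M5→C 5, M6→C 4, M7→C 3, M8→D 2. Service cost 35.
{B, C}: service cost 38
{A, C}: service cost 46
Among all 6 size-2 choices, {C, D} is lowest.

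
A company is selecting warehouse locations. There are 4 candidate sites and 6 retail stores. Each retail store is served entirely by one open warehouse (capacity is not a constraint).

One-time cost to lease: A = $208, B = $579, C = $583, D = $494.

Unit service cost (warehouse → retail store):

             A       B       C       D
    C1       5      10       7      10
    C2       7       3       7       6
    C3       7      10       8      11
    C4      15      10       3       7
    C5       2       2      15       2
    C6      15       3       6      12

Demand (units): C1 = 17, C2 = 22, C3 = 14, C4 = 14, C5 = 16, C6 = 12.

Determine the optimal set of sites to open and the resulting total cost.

For any fixed open set, each retail store goes to its cheapest open site; total = fixed + service.
{A}: C1→A 5·17=85, C2→A 7·22=154, C3→A 7·14=98, C4→A 15·14=210, C5→A 2·16=32, C6→A 15·12=180. Service 759; fixed 208; total 967.
{B}: service 584 + fixed 579 = 1163
{D}: service 730 + fixed 494 = 1224
{A, B, C, D}: service 359 + fixed 1864 = 2223
No other subset beats 967.

Open A only; minimum total cost 967.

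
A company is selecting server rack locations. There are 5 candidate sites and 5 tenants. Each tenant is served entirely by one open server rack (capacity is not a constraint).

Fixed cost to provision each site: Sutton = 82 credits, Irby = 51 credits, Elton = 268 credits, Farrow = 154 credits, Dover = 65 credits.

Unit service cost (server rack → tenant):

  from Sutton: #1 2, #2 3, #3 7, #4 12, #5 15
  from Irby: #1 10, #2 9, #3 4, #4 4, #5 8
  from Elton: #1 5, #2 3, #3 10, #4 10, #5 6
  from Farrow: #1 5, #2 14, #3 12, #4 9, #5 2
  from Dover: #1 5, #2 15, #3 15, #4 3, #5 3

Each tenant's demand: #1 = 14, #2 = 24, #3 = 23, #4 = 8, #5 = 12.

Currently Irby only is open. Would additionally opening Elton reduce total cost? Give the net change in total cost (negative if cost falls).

No — net change +30 (cost rises by 30).

Current service cost with {Irby}: 576.
Adding Elton: each tenant re-picks its cheapest; new service cost 338, saving 238.
Extra fixed cost: 268. Net change = 268 − 238 = 30.
(Totals: 627 → 657.)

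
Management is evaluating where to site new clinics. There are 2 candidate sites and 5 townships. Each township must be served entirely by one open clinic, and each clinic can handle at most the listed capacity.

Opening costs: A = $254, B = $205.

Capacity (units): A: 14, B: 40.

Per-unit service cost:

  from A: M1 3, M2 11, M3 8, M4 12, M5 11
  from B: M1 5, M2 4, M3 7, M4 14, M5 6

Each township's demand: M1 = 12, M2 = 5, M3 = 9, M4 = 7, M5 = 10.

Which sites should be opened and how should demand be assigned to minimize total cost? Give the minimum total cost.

Minimum total cost: 736

Open {A, B}: M1→A 3·12=36, M2→B 4·5=20, M3→B 7·9=63, M4→B 14·7=98, M5→B 6·10=60.
Loads: A carries 12/14, B carries 31/40. Service 277; fixed 459; total 736.
Next best feasible plan costs 746.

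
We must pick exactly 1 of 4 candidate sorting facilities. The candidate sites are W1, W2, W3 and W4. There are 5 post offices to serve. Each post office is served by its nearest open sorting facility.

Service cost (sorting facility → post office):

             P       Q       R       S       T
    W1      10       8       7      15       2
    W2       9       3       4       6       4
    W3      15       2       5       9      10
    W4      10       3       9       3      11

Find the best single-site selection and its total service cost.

With exactly 1 open, each post office uses its cheapest among the chosen.
{W2}: P→W2 9, Q→W2 3, R→W2 4, S→W2 6, T→W2 4. Service cost 26.
{W4}: service cost 36
{W3}: service cost 41
Among all 4 size-1 choices, {W2} is lowest.

Choose W2 only; total service cost 26.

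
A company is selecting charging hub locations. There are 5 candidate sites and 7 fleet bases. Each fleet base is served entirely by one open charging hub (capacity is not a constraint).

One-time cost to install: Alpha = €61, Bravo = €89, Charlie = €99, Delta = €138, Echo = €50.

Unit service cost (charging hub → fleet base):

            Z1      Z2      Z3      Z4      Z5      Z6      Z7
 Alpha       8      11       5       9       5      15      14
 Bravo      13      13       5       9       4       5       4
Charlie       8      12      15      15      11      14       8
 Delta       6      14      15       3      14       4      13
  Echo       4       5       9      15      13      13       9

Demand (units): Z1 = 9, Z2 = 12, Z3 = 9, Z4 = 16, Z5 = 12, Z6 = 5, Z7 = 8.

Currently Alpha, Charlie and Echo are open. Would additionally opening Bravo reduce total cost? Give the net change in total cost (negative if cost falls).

No — net change +5 (cost rises by 5).

Current service cost with {Alpha, Charlie, Echo}: 474.
Adding Bravo: each fleet base re-picks its cheapest; new service cost 390, saving 84.
Extra fixed cost: 89. Net change = 89 − 84 = 5.
(Totals: 684 → 689.)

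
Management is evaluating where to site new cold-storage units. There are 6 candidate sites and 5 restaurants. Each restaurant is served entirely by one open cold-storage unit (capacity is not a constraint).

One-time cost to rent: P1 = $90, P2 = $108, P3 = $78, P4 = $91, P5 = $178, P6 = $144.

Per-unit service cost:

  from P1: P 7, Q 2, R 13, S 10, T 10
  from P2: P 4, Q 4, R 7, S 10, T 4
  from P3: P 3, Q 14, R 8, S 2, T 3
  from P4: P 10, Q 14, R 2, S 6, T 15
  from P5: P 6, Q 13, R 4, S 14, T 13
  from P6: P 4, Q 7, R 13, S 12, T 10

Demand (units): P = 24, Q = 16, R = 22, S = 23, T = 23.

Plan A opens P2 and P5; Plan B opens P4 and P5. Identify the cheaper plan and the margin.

Plan A is cheaper by 246.

Plan A: {P2, P5}: P→P2 4·24=96, Q→P2 4·16=64, R→P5 4·22=88, S→P2 10·23=230, T→P2 4·23=92. Service 570; fixed 286; total 856.
Plan B: {P4, P5}: P→P5 6·24=144, Q→P5 13·16=208, R→P4 2·22=44, S→P4 6·23=138, T→P5 13·23=299. Service 833; fixed 269; total 1102.
Difference: |856 − 1102| = 246.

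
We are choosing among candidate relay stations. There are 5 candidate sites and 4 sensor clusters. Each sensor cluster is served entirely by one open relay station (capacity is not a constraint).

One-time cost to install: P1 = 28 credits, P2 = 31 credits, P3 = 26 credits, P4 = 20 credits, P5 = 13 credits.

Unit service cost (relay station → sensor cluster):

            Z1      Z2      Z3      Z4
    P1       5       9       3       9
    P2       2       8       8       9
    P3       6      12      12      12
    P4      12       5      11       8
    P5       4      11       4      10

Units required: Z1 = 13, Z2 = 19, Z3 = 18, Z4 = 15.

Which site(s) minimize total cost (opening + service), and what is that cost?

For any fixed open set, each sensor cluster goes to its cheapest open site; total = fixed + service.
{P4, P5}: Z1→P5 4·13=52, Z2→P4 5·19=95, Z3→P5 4·18=72, Z4→P4 8·15=120. Service 339; fixed 33; total 372.
{P1, P2, P4}: service 295 + fixed 79 = 374
{P2, P4, P5}: Z1→P2 2·13=26, Z2→P4 5·19=95, Z3→P5 4·18=72, Z4→P4 8·15=120. Service 313; fixed 64; total 377.
{P1, P2, P3, P4, P5}: service 295 + fixed 118 = 413
No other subset beats 372.

Open P4 and P5; minimum total cost 372.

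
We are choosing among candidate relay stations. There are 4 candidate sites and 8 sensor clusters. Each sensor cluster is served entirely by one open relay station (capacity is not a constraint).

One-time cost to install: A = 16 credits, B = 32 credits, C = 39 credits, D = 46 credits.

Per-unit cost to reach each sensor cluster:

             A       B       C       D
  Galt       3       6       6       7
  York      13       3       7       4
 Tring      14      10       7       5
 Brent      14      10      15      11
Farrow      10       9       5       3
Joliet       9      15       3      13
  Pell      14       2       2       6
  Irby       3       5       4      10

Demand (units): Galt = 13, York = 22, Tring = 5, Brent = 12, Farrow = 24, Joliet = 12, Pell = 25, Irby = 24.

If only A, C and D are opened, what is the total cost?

Total cost: 615

Each sensor cluster is assigned to its cheapest site among the open ones.
{A, C, D}: Galt→A 3·13=39, York→D 4·22=88, Tring→D 5·5=25, Brent→D 11·12=132, Farrow→D 3·24=72, Joliet→C 3·12=36, Pell→C 2·25=50, Irby→A 3·24=72. Service 514; fixed 101; total 615.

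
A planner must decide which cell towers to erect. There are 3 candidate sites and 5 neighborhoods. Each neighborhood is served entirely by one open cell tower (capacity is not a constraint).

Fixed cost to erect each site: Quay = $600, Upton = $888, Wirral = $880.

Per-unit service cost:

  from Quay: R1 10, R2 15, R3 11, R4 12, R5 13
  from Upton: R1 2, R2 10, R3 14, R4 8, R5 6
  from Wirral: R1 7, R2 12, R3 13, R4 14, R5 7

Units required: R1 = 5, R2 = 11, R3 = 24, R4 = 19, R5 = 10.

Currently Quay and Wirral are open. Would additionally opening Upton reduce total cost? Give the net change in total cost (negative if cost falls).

Current service cost with {Quay, Wirral}: 729.
Adding Upton: each neighborhood re-picks its cheapest; new service cost 596, saving 133.
Extra fixed cost: 888. Net change = 888 − 133 = 755.
(Totals: 2209 → 2964.)

No — net change +755 (cost rises by 755).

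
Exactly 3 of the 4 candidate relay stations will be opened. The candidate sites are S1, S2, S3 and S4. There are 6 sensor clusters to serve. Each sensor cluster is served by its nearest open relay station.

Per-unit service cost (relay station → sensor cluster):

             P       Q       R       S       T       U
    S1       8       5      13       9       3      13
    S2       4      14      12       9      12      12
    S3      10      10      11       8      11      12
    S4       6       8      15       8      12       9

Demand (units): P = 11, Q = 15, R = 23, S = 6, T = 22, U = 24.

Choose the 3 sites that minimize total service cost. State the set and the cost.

Choose S1, S3 and S4; total service cost 724.

With exactly 3 open, each sensor cluster uses its cheapest among the chosen.
{S1, S3, S4}: P→S4 6·11=66, Q→S1 5·15=75, R→S3 11·23=253, S→S3 8·6=48, T→S1 3·22=66, U→S4 9·24=216. Service cost 724.
{S1, S2, S4}: service cost 725
{S1, S2, S3}: service cost 774
Among all 4 size-3 choices, {S1, S3, S4} is lowest.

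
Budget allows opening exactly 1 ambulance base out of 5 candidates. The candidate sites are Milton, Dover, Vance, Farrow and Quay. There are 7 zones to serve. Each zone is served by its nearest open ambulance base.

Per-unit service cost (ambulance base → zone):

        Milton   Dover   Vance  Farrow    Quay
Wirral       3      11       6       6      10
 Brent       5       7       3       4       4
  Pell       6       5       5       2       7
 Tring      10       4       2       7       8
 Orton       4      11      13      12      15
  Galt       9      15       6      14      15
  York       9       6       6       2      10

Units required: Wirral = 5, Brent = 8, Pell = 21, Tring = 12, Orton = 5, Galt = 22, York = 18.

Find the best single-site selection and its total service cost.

With exactly 1 open, each zone uses its cheapest among the chosen.
{Vance}: Wirral→Vance 6·5=30, Brent→Vance 3·8=24, Pell→Vance 5·21=105, Tring→Vance 2·12=24, Orton→Vance 13·5=65, Galt→Vance 6·22=132, York→Vance 6·18=108. Service cost 488.
{Farrow}: service cost 592
{Milton}: service cost 681
Among all 5 size-1 choices, {Vance} is lowest.

Choose Vance only; total service cost 488.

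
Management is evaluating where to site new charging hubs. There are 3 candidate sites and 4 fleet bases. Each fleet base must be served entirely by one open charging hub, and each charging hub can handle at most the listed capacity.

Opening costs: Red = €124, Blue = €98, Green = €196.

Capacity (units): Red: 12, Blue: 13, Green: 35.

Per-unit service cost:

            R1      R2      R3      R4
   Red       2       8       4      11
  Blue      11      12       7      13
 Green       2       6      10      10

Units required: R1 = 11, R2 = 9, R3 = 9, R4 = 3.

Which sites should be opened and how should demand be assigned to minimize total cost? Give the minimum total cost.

Open {Green}: R1→Green 2·11=22, R2→Green 6·9=54, R3→Green 10·9=90, R4→Green 10·3=30.
Loads: Green carries 32/35. Service 196; fixed 196; total 392.
Next best feasible plan costs 462.

Minimum total cost: 392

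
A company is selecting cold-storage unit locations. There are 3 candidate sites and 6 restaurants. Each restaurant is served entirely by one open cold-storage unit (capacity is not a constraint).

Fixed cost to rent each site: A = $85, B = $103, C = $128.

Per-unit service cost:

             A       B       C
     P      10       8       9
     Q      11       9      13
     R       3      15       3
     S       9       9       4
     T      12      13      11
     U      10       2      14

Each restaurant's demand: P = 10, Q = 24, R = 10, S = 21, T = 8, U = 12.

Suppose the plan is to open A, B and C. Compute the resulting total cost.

Total cost: 838

Each restaurant is assigned to its cheapest site among the open ones.
{A, B, C}: P→B 8·10=80, Q→B 9·24=216, R→A 3·10=30, S→C 4·21=84, T→C 11·8=88, U→B 2·12=24. Service 522; fixed 316; total 838.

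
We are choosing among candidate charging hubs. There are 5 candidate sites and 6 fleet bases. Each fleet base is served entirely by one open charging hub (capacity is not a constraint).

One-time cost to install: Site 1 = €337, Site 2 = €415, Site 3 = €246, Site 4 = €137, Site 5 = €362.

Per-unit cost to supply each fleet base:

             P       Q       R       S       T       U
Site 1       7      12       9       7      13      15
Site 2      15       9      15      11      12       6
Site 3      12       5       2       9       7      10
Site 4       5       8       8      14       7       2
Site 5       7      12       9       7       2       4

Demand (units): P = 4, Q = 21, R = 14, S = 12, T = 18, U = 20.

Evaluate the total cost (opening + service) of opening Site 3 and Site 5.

Total cost: 969

Each fleet base is assigned to its cheapest site among the open ones.
{Site 3, Site 5}: P→Site 5 7·4=28, Q→Site 3 5·21=105, R→Site 3 2·14=28, S→Site 5 7·12=84, T→Site 5 2·18=36, U→Site 5 4·20=80. Service 361; fixed 608; total 969.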